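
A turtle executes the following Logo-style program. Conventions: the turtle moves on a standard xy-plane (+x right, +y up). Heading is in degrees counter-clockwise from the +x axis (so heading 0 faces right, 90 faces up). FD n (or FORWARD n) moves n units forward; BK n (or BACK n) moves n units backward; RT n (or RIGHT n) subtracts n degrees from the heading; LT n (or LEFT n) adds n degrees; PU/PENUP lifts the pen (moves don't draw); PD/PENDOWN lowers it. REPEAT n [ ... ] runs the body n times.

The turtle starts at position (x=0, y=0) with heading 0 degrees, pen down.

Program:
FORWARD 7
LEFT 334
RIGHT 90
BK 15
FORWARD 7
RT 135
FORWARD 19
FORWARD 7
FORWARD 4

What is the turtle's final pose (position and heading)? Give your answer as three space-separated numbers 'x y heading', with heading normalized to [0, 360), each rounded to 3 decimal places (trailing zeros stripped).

Executing turtle program step by step:
Start: pos=(0,0), heading=0, pen down
FD 7: (0,0) -> (7,0) [heading=0, draw]
LT 334: heading 0 -> 334
RT 90: heading 334 -> 244
BK 15: (7,0) -> (13.576,13.482) [heading=244, draw]
FD 7: (13.576,13.482) -> (10.507,7.19) [heading=244, draw]
RT 135: heading 244 -> 109
FD 19: (10.507,7.19) -> (4.321,25.155) [heading=109, draw]
FD 7: (4.321,25.155) -> (2.042,31.774) [heading=109, draw]
FD 4: (2.042,31.774) -> (0.74,35.556) [heading=109, draw]
Final: pos=(0.74,35.556), heading=109, 6 segment(s) drawn

Answer: 0.74 35.556 109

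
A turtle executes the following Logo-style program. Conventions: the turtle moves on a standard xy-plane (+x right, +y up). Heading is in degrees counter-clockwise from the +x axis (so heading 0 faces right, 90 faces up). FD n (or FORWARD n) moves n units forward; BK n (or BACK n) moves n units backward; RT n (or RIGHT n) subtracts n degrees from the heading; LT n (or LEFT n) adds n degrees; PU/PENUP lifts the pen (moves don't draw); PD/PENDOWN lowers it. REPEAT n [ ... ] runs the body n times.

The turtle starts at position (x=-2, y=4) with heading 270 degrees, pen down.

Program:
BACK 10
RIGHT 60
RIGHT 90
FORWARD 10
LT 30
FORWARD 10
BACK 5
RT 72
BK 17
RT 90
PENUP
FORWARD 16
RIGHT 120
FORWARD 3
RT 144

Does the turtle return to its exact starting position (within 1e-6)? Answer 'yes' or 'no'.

Executing turtle program step by step:
Start: pos=(-2,4), heading=270, pen down
BK 10: (-2,4) -> (-2,14) [heading=270, draw]
RT 60: heading 270 -> 210
RT 90: heading 210 -> 120
FD 10: (-2,14) -> (-7,22.66) [heading=120, draw]
LT 30: heading 120 -> 150
FD 10: (-7,22.66) -> (-15.66,27.66) [heading=150, draw]
BK 5: (-15.66,27.66) -> (-11.33,25.16) [heading=150, draw]
RT 72: heading 150 -> 78
BK 17: (-11.33,25.16) -> (-14.865,8.532) [heading=78, draw]
RT 90: heading 78 -> 348
PU: pen up
FD 16: (-14.865,8.532) -> (0.786,5.205) [heading=348, move]
RT 120: heading 348 -> 228
FD 3: (0.786,5.205) -> (-1.222,2.976) [heading=228, move]
RT 144: heading 228 -> 84
Final: pos=(-1.222,2.976), heading=84, 5 segment(s) drawn

Start position: (-2, 4)
Final position: (-1.222, 2.976)
Distance = 1.286; >= 1e-6 -> NOT closed

Answer: no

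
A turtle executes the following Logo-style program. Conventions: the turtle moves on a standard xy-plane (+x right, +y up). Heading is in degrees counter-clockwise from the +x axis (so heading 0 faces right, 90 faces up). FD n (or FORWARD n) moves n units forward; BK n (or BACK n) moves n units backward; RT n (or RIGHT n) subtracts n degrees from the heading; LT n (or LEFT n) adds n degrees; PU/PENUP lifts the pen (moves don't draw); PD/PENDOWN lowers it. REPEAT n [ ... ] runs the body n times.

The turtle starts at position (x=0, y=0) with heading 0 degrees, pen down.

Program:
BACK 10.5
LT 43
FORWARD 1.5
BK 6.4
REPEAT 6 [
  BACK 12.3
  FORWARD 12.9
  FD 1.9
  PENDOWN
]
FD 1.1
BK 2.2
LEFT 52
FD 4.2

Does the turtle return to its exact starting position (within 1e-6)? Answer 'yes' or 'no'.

Answer: no

Derivation:
Executing turtle program step by step:
Start: pos=(0,0), heading=0, pen down
BK 10.5: (0,0) -> (-10.5,0) [heading=0, draw]
LT 43: heading 0 -> 43
FD 1.5: (-10.5,0) -> (-9.403,1.023) [heading=43, draw]
BK 6.4: (-9.403,1.023) -> (-14.084,-3.342) [heading=43, draw]
REPEAT 6 [
  -- iteration 1/6 --
  BK 12.3: (-14.084,-3.342) -> (-23.079,-11.73) [heading=43, draw]
  FD 12.9: (-23.079,-11.73) -> (-13.645,-2.933) [heading=43, draw]
  FD 1.9: (-13.645,-2.933) -> (-12.255,-1.637) [heading=43, draw]
  PD: pen down
  -- iteration 2/6 --
  BK 12.3: (-12.255,-1.637) -> (-21.251,-10.025) [heading=43, draw]
  FD 12.9: (-21.251,-10.025) -> (-11.816,-1.228) [heading=43, draw]
  FD 1.9: (-11.816,-1.228) -> (-10.427,0.068) [heading=43, draw]
  PD: pen down
  -- iteration 3/6 --
  BK 12.3: (-10.427,0.068) -> (-19.423,-8.32) [heading=43, draw]
  FD 12.9: (-19.423,-8.32) -> (-9.988,0.477) [heading=43, draw]
  FD 1.9: (-9.988,0.477) -> (-8.598,1.773) [heading=43, draw]
  PD: pen down
  -- iteration 4/6 --
  BK 12.3: (-8.598,1.773) -> (-17.594,-6.615) [heading=43, draw]
  FD 12.9: (-17.594,-6.615) -> (-8.16,2.182) [heading=43, draw]
  FD 1.9: (-8.16,2.182) -> (-6.77,3.478) [heading=43, draw]
  PD: pen down
  -- iteration 5/6 --
  BK 12.3: (-6.77,3.478) -> (-15.766,-4.91) [heading=43, draw]
  FD 12.9: (-15.766,-4.91) -> (-6.331,3.887) [heading=43, draw]
  FD 1.9: (-6.331,3.887) -> (-4.942,5.183) [heading=43, draw]
  PD: pen down
  -- iteration 6/6 --
  BK 12.3: (-4.942,5.183) -> (-13.937,-3.205) [heading=43, draw]
  FD 12.9: (-13.937,-3.205) -> (-4.503,5.592) [heading=43, draw]
  FD 1.9: (-4.503,5.592) -> (-3.113,6.888) [heading=43, draw]
  PD: pen down
]
FD 1.1: (-3.113,6.888) -> (-2.309,7.638) [heading=43, draw]
BK 2.2: (-2.309,7.638) -> (-3.918,6.138) [heading=43, draw]
LT 52: heading 43 -> 95
FD 4.2: (-3.918,6.138) -> (-4.284,10.322) [heading=95, draw]
Final: pos=(-4.284,10.322), heading=95, 24 segment(s) drawn

Start position: (0, 0)
Final position: (-4.284, 10.322)
Distance = 11.176; >= 1e-6 -> NOT closed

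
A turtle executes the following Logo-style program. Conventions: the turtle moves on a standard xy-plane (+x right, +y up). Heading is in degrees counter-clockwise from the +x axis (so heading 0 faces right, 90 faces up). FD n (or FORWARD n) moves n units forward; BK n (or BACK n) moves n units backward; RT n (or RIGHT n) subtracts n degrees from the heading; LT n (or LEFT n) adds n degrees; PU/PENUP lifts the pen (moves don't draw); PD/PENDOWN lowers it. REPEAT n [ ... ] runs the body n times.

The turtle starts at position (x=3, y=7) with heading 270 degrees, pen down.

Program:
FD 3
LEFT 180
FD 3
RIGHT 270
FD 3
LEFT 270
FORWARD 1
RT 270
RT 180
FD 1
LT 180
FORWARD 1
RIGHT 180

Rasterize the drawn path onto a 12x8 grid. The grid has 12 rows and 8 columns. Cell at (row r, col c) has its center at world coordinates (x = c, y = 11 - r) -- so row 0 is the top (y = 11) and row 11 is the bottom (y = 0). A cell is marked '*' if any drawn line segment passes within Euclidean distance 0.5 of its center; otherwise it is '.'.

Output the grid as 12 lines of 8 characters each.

Answer: ........
........
........
**......
****....
...*....
...*....
...*....
........
........
........
........

Derivation:
Segment 0: (3,7) -> (3,4)
Segment 1: (3,4) -> (3,7)
Segment 2: (3,7) -> (0,7)
Segment 3: (0,7) -> (0,8)
Segment 4: (0,8) -> (1,8)
Segment 5: (1,8) -> (0,8)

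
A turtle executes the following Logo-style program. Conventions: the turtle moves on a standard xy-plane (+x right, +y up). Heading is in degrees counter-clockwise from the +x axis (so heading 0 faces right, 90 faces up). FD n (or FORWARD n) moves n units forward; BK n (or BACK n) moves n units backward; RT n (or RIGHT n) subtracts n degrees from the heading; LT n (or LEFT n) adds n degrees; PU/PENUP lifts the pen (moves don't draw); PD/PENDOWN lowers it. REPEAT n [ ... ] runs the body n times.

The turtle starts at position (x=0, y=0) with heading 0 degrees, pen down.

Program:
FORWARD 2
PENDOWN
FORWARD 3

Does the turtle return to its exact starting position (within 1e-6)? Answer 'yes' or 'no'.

Answer: no

Derivation:
Executing turtle program step by step:
Start: pos=(0,0), heading=0, pen down
FD 2: (0,0) -> (2,0) [heading=0, draw]
PD: pen down
FD 3: (2,0) -> (5,0) [heading=0, draw]
Final: pos=(5,0), heading=0, 2 segment(s) drawn

Start position: (0, 0)
Final position: (5, 0)
Distance = 5; >= 1e-6 -> NOT closed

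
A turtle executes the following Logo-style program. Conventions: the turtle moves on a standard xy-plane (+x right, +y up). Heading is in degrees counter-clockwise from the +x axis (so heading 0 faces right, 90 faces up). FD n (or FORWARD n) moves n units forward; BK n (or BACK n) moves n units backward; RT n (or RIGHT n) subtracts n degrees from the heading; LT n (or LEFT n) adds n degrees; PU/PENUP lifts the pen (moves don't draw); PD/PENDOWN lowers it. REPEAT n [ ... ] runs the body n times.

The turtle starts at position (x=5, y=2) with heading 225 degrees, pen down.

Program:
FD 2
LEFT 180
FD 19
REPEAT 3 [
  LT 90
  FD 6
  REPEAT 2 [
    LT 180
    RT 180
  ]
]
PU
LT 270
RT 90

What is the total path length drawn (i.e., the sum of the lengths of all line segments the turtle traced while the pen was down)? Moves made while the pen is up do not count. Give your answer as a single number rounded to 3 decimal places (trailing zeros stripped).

Executing turtle program step by step:
Start: pos=(5,2), heading=225, pen down
FD 2: (5,2) -> (3.586,0.586) [heading=225, draw]
LT 180: heading 225 -> 45
FD 19: (3.586,0.586) -> (17.021,14.021) [heading=45, draw]
REPEAT 3 [
  -- iteration 1/3 --
  LT 90: heading 45 -> 135
  FD 6: (17.021,14.021) -> (12.778,18.263) [heading=135, draw]
  REPEAT 2 [
    -- iteration 1/2 --
    LT 180: heading 135 -> 315
    RT 180: heading 315 -> 135
    -- iteration 2/2 --
    LT 180: heading 135 -> 315
    RT 180: heading 315 -> 135
  ]
  -- iteration 2/3 --
  LT 90: heading 135 -> 225
  FD 6: (12.778,18.263) -> (8.536,14.021) [heading=225, draw]
  REPEAT 2 [
    -- iteration 1/2 --
    LT 180: heading 225 -> 45
    RT 180: heading 45 -> 225
    -- iteration 2/2 --
    LT 180: heading 225 -> 45
    RT 180: heading 45 -> 225
  ]
  -- iteration 3/3 --
  LT 90: heading 225 -> 315
  FD 6: (8.536,14.021) -> (12.778,9.778) [heading=315, draw]
  REPEAT 2 [
    -- iteration 1/2 --
    LT 180: heading 315 -> 135
    RT 180: heading 135 -> 315
    -- iteration 2/2 --
    LT 180: heading 315 -> 135
    RT 180: heading 135 -> 315
  ]
]
PU: pen up
LT 270: heading 315 -> 225
RT 90: heading 225 -> 135
Final: pos=(12.778,9.778), heading=135, 5 segment(s) drawn

Segment lengths:
  seg 1: (5,2) -> (3.586,0.586), length = 2
  seg 2: (3.586,0.586) -> (17.021,14.021), length = 19
  seg 3: (17.021,14.021) -> (12.778,18.263), length = 6
  seg 4: (12.778,18.263) -> (8.536,14.021), length = 6
  seg 5: (8.536,14.021) -> (12.778,9.778), length = 6
Total = 39

Answer: 39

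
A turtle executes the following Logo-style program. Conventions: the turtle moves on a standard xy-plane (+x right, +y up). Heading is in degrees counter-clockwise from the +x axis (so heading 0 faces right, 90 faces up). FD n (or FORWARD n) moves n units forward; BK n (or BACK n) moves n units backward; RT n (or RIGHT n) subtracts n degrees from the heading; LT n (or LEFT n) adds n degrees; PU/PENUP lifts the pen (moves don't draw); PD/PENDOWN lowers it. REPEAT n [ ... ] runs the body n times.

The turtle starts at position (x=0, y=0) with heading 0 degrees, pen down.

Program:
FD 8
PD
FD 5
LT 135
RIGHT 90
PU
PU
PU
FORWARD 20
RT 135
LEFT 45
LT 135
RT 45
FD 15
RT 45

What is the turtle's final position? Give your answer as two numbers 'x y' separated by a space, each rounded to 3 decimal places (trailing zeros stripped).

Answer: 37.749 24.749

Derivation:
Executing turtle program step by step:
Start: pos=(0,0), heading=0, pen down
FD 8: (0,0) -> (8,0) [heading=0, draw]
PD: pen down
FD 5: (8,0) -> (13,0) [heading=0, draw]
LT 135: heading 0 -> 135
RT 90: heading 135 -> 45
PU: pen up
PU: pen up
PU: pen up
FD 20: (13,0) -> (27.142,14.142) [heading=45, move]
RT 135: heading 45 -> 270
LT 45: heading 270 -> 315
LT 135: heading 315 -> 90
RT 45: heading 90 -> 45
FD 15: (27.142,14.142) -> (37.749,24.749) [heading=45, move]
RT 45: heading 45 -> 0
Final: pos=(37.749,24.749), heading=0, 2 segment(s) drawn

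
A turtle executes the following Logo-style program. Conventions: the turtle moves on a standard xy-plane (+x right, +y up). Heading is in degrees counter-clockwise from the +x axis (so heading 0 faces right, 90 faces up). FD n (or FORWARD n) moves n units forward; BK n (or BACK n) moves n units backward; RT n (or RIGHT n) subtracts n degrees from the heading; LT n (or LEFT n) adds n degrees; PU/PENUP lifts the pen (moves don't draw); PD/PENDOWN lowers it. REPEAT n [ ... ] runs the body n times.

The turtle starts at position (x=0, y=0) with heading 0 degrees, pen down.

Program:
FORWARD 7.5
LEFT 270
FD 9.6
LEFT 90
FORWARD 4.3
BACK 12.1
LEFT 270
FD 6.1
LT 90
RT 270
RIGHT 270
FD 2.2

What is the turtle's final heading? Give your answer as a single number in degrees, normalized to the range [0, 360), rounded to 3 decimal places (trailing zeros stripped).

Answer: 180

Derivation:
Executing turtle program step by step:
Start: pos=(0,0), heading=0, pen down
FD 7.5: (0,0) -> (7.5,0) [heading=0, draw]
LT 270: heading 0 -> 270
FD 9.6: (7.5,0) -> (7.5,-9.6) [heading=270, draw]
LT 90: heading 270 -> 0
FD 4.3: (7.5,-9.6) -> (11.8,-9.6) [heading=0, draw]
BK 12.1: (11.8,-9.6) -> (-0.3,-9.6) [heading=0, draw]
LT 270: heading 0 -> 270
FD 6.1: (-0.3,-9.6) -> (-0.3,-15.7) [heading=270, draw]
LT 90: heading 270 -> 0
RT 270: heading 0 -> 90
RT 270: heading 90 -> 180
FD 2.2: (-0.3,-15.7) -> (-2.5,-15.7) [heading=180, draw]
Final: pos=(-2.5,-15.7), heading=180, 6 segment(s) drawn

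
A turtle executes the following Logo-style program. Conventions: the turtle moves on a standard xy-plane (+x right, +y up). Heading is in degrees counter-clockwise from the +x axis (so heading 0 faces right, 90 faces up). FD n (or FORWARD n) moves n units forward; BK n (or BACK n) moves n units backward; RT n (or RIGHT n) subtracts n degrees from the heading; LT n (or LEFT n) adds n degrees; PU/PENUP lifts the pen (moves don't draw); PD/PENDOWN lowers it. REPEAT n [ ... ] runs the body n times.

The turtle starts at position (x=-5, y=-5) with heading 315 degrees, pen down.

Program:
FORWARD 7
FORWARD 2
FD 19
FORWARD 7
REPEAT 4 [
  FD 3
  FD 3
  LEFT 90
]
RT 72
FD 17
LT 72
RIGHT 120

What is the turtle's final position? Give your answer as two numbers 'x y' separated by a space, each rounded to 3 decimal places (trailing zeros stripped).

Answer: 12.031 -44.896

Derivation:
Executing turtle program step by step:
Start: pos=(-5,-5), heading=315, pen down
FD 7: (-5,-5) -> (-0.05,-9.95) [heading=315, draw]
FD 2: (-0.05,-9.95) -> (1.364,-11.364) [heading=315, draw]
FD 19: (1.364,-11.364) -> (14.799,-24.799) [heading=315, draw]
FD 7: (14.799,-24.799) -> (19.749,-29.749) [heading=315, draw]
REPEAT 4 [
  -- iteration 1/4 --
  FD 3: (19.749,-29.749) -> (21.87,-31.87) [heading=315, draw]
  FD 3: (21.87,-31.87) -> (23.991,-33.991) [heading=315, draw]
  LT 90: heading 315 -> 45
  -- iteration 2/4 --
  FD 3: (23.991,-33.991) -> (26.113,-31.87) [heading=45, draw]
  FD 3: (26.113,-31.87) -> (28.234,-29.749) [heading=45, draw]
  LT 90: heading 45 -> 135
  -- iteration 3/4 --
  FD 3: (28.234,-29.749) -> (26.113,-27.627) [heading=135, draw]
  FD 3: (26.113,-27.627) -> (23.991,-25.506) [heading=135, draw]
  LT 90: heading 135 -> 225
  -- iteration 4/4 --
  FD 3: (23.991,-25.506) -> (21.87,-27.627) [heading=225, draw]
  FD 3: (21.87,-27.627) -> (19.749,-29.749) [heading=225, draw]
  LT 90: heading 225 -> 315
]
RT 72: heading 315 -> 243
FD 17: (19.749,-29.749) -> (12.031,-44.896) [heading=243, draw]
LT 72: heading 243 -> 315
RT 120: heading 315 -> 195
Final: pos=(12.031,-44.896), heading=195, 13 segment(s) drawn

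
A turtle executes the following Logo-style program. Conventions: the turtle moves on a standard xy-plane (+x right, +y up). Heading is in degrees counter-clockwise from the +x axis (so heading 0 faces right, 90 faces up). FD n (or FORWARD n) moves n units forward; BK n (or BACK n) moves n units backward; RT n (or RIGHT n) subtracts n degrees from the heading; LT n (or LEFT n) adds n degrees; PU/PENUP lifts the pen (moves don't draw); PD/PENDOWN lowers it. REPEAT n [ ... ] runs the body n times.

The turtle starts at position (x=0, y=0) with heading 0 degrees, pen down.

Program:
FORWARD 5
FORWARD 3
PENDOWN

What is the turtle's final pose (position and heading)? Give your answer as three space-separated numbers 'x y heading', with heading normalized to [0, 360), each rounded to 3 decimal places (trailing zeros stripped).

Executing turtle program step by step:
Start: pos=(0,0), heading=0, pen down
FD 5: (0,0) -> (5,0) [heading=0, draw]
FD 3: (5,0) -> (8,0) [heading=0, draw]
PD: pen down
Final: pos=(8,0), heading=0, 2 segment(s) drawn

Answer: 8 0 0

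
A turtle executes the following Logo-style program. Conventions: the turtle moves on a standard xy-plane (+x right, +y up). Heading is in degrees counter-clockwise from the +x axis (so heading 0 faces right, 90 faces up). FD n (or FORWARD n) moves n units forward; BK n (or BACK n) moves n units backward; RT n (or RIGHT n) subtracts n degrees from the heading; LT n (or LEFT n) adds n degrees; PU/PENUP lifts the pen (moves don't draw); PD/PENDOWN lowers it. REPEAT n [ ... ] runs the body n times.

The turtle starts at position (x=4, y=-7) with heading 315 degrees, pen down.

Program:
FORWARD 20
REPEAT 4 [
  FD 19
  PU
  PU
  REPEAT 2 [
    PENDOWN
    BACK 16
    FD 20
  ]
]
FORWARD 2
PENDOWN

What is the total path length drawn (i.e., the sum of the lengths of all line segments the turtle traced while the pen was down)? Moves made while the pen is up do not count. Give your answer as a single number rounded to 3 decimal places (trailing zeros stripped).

Executing turtle program step by step:
Start: pos=(4,-7), heading=315, pen down
FD 20: (4,-7) -> (18.142,-21.142) [heading=315, draw]
REPEAT 4 [
  -- iteration 1/4 --
  FD 19: (18.142,-21.142) -> (31.577,-34.577) [heading=315, draw]
  PU: pen up
  PU: pen up
  REPEAT 2 [
    -- iteration 1/2 --
    PD: pen down
    BK 16: (31.577,-34.577) -> (20.263,-23.263) [heading=315, draw]
    FD 20: (20.263,-23.263) -> (34.406,-37.406) [heading=315, draw]
    -- iteration 2/2 --
    PD: pen down
    BK 16: (34.406,-37.406) -> (23.092,-26.092) [heading=315, draw]
    FD 20: (23.092,-26.092) -> (37.234,-40.234) [heading=315, draw]
  ]
  -- iteration 2/4 --
  FD 19: (37.234,-40.234) -> (50.669,-53.669) [heading=315, draw]
  PU: pen up
  PU: pen up
  REPEAT 2 [
    -- iteration 1/2 --
    PD: pen down
    BK 16: (50.669,-53.669) -> (39.355,-42.355) [heading=315, draw]
    FD 20: (39.355,-42.355) -> (53.497,-56.497) [heading=315, draw]
    -- iteration 2/2 --
    PD: pen down
    BK 16: (53.497,-56.497) -> (42.184,-45.184) [heading=315, draw]
    FD 20: (42.184,-45.184) -> (56.326,-59.326) [heading=315, draw]
  ]
  -- iteration 3/4 --
  FD 19: (56.326,-59.326) -> (69.761,-72.761) [heading=315, draw]
  PU: pen up
  PU: pen up
  REPEAT 2 [
    -- iteration 1/2 --
    PD: pen down
    BK 16: (69.761,-72.761) -> (58.447,-61.447) [heading=315, draw]
    FD 20: (58.447,-61.447) -> (72.589,-75.589) [heading=315, draw]
    -- iteration 2/2 --
    PD: pen down
    BK 16: (72.589,-75.589) -> (61.276,-64.276) [heading=315, draw]
    FD 20: (61.276,-64.276) -> (75.418,-78.418) [heading=315, draw]
  ]
  -- iteration 4/4 --
  FD 19: (75.418,-78.418) -> (88.853,-91.853) [heading=315, draw]
  PU: pen up
  PU: pen up
  REPEAT 2 [
    -- iteration 1/2 --
    PD: pen down
    BK 16: (88.853,-91.853) -> (77.539,-80.539) [heading=315, draw]
    FD 20: (77.539,-80.539) -> (91.681,-94.681) [heading=315, draw]
    -- iteration 2/2 --
    PD: pen down
    BK 16: (91.681,-94.681) -> (80.368,-83.368) [heading=315, draw]
    FD 20: (80.368,-83.368) -> (94.51,-97.51) [heading=315, draw]
  ]
]
FD 2: (94.51,-97.51) -> (95.924,-98.924) [heading=315, draw]
PD: pen down
Final: pos=(95.924,-98.924), heading=315, 22 segment(s) drawn

Segment lengths:
  seg 1: (4,-7) -> (18.142,-21.142), length = 20
  seg 2: (18.142,-21.142) -> (31.577,-34.577), length = 19
  seg 3: (31.577,-34.577) -> (20.263,-23.263), length = 16
  seg 4: (20.263,-23.263) -> (34.406,-37.406), length = 20
  seg 5: (34.406,-37.406) -> (23.092,-26.092), length = 16
  seg 6: (23.092,-26.092) -> (37.234,-40.234), length = 20
  seg 7: (37.234,-40.234) -> (50.669,-53.669), length = 19
  seg 8: (50.669,-53.669) -> (39.355,-42.355), length = 16
  seg 9: (39.355,-42.355) -> (53.497,-56.497), length = 20
  seg 10: (53.497,-56.497) -> (42.184,-45.184), length = 16
  seg 11: (42.184,-45.184) -> (56.326,-59.326), length = 20
  seg 12: (56.326,-59.326) -> (69.761,-72.761), length = 19
  seg 13: (69.761,-72.761) -> (58.447,-61.447), length = 16
  seg 14: (58.447,-61.447) -> (72.589,-75.589), length = 20
  seg 15: (72.589,-75.589) -> (61.276,-64.276), length = 16
  seg 16: (61.276,-64.276) -> (75.418,-78.418), length = 20
  seg 17: (75.418,-78.418) -> (88.853,-91.853), length = 19
  seg 18: (88.853,-91.853) -> (77.539,-80.539), length = 16
  seg 19: (77.539,-80.539) -> (91.681,-94.681), length = 20
  seg 20: (91.681,-94.681) -> (80.368,-83.368), length = 16
  seg 21: (80.368,-83.368) -> (94.51,-97.51), length = 20
  seg 22: (94.51,-97.51) -> (95.924,-98.924), length = 2
Total = 386

Answer: 386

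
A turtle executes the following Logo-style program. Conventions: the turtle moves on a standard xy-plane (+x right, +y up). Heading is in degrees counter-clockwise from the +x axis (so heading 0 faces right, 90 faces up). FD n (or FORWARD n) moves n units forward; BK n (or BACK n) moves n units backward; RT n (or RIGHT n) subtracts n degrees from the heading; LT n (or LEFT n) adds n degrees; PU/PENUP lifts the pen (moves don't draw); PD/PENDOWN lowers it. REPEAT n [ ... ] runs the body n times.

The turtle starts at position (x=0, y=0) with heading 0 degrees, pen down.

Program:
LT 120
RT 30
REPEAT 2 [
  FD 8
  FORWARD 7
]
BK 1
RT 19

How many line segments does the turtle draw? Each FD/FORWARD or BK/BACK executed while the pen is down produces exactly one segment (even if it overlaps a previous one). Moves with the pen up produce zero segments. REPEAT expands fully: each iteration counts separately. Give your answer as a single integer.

Executing turtle program step by step:
Start: pos=(0,0), heading=0, pen down
LT 120: heading 0 -> 120
RT 30: heading 120 -> 90
REPEAT 2 [
  -- iteration 1/2 --
  FD 8: (0,0) -> (0,8) [heading=90, draw]
  FD 7: (0,8) -> (0,15) [heading=90, draw]
  -- iteration 2/2 --
  FD 8: (0,15) -> (0,23) [heading=90, draw]
  FD 7: (0,23) -> (0,30) [heading=90, draw]
]
BK 1: (0,30) -> (0,29) [heading=90, draw]
RT 19: heading 90 -> 71
Final: pos=(0,29), heading=71, 5 segment(s) drawn
Segments drawn: 5

Answer: 5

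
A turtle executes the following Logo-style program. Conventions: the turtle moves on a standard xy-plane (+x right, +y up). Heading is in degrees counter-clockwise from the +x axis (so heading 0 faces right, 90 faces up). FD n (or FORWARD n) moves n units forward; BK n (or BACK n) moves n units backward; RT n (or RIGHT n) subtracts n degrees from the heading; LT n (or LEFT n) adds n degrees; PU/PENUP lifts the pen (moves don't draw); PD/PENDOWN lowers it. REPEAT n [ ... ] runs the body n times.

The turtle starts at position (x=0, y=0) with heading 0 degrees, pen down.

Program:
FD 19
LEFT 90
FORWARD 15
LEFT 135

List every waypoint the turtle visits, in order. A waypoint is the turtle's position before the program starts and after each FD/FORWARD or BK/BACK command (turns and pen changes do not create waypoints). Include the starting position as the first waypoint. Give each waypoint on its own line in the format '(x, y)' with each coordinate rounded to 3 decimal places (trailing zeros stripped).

Answer: (0, 0)
(19, 0)
(19, 15)

Derivation:
Executing turtle program step by step:
Start: pos=(0,0), heading=0, pen down
FD 19: (0,0) -> (19,0) [heading=0, draw]
LT 90: heading 0 -> 90
FD 15: (19,0) -> (19,15) [heading=90, draw]
LT 135: heading 90 -> 225
Final: pos=(19,15), heading=225, 2 segment(s) drawn
Waypoints (3 total):
(0, 0)
(19, 0)
(19, 15)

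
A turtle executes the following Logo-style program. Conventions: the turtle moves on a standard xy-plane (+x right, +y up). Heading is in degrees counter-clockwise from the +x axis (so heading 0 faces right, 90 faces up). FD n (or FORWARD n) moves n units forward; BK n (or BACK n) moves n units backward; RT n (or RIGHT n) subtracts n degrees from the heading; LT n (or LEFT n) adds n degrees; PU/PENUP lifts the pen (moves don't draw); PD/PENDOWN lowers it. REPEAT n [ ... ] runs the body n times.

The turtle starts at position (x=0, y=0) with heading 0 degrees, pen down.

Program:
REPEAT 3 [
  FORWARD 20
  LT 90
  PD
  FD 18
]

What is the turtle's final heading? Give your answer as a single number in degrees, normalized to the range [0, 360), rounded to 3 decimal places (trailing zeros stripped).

Executing turtle program step by step:
Start: pos=(0,0), heading=0, pen down
REPEAT 3 [
  -- iteration 1/3 --
  FD 20: (0,0) -> (20,0) [heading=0, draw]
  LT 90: heading 0 -> 90
  PD: pen down
  FD 18: (20,0) -> (20,18) [heading=90, draw]
  -- iteration 2/3 --
  FD 20: (20,18) -> (20,38) [heading=90, draw]
  LT 90: heading 90 -> 180
  PD: pen down
  FD 18: (20,38) -> (2,38) [heading=180, draw]
  -- iteration 3/3 --
  FD 20: (2,38) -> (-18,38) [heading=180, draw]
  LT 90: heading 180 -> 270
  PD: pen down
  FD 18: (-18,38) -> (-18,20) [heading=270, draw]
]
Final: pos=(-18,20), heading=270, 6 segment(s) drawn

Answer: 270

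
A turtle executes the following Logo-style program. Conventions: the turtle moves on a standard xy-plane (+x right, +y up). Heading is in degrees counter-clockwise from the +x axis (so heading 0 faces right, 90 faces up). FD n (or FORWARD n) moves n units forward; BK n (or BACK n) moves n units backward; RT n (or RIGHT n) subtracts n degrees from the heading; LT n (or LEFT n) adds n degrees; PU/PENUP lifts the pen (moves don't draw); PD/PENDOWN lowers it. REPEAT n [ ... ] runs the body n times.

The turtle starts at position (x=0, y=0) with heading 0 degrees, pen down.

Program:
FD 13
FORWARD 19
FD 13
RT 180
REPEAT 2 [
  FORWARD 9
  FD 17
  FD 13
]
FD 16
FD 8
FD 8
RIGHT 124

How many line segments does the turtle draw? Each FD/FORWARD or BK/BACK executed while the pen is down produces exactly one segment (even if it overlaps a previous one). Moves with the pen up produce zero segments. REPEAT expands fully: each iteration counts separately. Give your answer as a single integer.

Executing turtle program step by step:
Start: pos=(0,0), heading=0, pen down
FD 13: (0,0) -> (13,0) [heading=0, draw]
FD 19: (13,0) -> (32,0) [heading=0, draw]
FD 13: (32,0) -> (45,0) [heading=0, draw]
RT 180: heading 0 -> 180
REPEAT 2 [
  -- iteration 1/2 --
  FD 9: (45,0) -> (36,0) [heading=180, draw]
  FD 17: (36,0) -> (19,0) [heading=180, draw]
  FD 13: (19,0) -> (6,0) [heading=180, draw]
  -- iteration 2/2 --
  FD 9: (6,0) -> (-3,0) [heading=180, draw]
  FD 17: (-3,0) -> (-20,0) [heading=180, draw]
  FD 13: (-20,0) -> (-33,0) [heading=180, draw]
]
FD 16: (-33,0) -> (-49,0) [heading=180, draw]
FD 8: (-49,0) -> (-57,0) [heading=180, draw]
FD 8: (-57,0) -> (-65,0) [heading=180, draw]
RT 124: heading 180 -> 56
Final: pos=(-65,0), heading=56, 12 segment(s) drawn
Segments drawn: 12

Answer: 12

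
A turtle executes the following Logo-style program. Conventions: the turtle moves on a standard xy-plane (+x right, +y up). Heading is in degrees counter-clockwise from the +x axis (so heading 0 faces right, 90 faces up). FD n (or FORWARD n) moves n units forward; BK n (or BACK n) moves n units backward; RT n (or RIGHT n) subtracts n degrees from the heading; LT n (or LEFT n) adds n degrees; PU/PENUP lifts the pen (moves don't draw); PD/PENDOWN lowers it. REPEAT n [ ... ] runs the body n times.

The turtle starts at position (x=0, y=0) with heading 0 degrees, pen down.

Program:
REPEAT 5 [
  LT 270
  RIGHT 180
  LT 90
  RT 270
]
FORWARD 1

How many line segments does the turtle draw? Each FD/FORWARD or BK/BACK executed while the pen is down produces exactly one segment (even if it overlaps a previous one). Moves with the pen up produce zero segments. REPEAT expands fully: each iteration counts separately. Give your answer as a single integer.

Executing turtle program step by step:
Start: pos=(0,0), heading=0, pen down
REPEAT 5 [
  -- iteration 1/5 --
  LT 270: heading 0 -> 270
  RT 180: heading 270 -> 90
  LT 90: heading 90 -> 180
  RT 270: heading 180 -> 270
  -- iteration 2/5 --
  LT 270: heading 270 -> 180
  RT 180: heading 180 -> 0
  LT 90: heading 0 -> 90
  RT 270: heading 90 -> 180
  -- iteration 3/5 --
  LT 270: heading 180 -> 90
  RT 180: heading 90 -> 270
  LT 90: heading 270 -> 0
  RT 270: heading 0 -> 90
  -- iteration 4/5 --
  LT 270: heading 90 -> 0
  RT 180: heading 0 -> 180
  LT 90: heading 180 -> 270
  RT 270: heading 270 -> 0
  -- iteration 5/5 --
  LT 270: heading 0 -> 270
  RT 180: heading 270 -> 90
  LT 90: heading 90 -> 180
  RT 270: heading 180 -> 270
]
FD 1: (0,0) -> (0,-1) [heading=270, draw]
Final: pos=(0,-1), heading=270, 1 segment(s) drawn
Segments drawn: 1

Answer: 1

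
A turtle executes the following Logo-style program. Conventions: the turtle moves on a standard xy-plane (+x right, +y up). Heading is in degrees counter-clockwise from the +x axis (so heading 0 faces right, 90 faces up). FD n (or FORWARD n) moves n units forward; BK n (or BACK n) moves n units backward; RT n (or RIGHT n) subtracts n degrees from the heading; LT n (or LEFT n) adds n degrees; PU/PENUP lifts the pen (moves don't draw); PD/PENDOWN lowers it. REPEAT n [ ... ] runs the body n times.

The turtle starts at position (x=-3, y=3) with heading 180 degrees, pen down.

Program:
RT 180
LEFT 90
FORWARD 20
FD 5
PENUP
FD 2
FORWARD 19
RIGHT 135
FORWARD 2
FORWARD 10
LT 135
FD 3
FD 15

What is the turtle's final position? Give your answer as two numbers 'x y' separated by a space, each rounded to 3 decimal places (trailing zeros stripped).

Answer: 5.485 58.515

Derivation:
Executing turtle program step by step:
Start: pos=(-3,3), heading=180, pen down
RT 180: heading 180 -> 0
LT 90: heading 0 -> 90
FD 20: (-3,3) -> (-3,23) [heading=90, draw]
FD 5: (-3,23) -> (-3,28) [heading=90, draw]
PU: pen up
FD 2: (-3,28) -> (-3,30) [heading=90, move]
FD 19: (-3,30) -> (-3,49) [heading=90, move]
RT 135: heading 90 -> 315
FD 2: (-3,49) -> (-1.586,47.586) [heading=315, move]
FD 10: (-1.586,47.586) -> (5.485,40.515) [heading=315, move]
LT 135: heading 315 -> 90
FD 3: (5.485,40.515) -> (5.485,43.515) [heading=90, move]
FD 15: (5.485,43.515) -> (5.485,58.515) [heading=90, move]
Final: pos=(5.485,58.515), heading=90, 2 segment(s) drawn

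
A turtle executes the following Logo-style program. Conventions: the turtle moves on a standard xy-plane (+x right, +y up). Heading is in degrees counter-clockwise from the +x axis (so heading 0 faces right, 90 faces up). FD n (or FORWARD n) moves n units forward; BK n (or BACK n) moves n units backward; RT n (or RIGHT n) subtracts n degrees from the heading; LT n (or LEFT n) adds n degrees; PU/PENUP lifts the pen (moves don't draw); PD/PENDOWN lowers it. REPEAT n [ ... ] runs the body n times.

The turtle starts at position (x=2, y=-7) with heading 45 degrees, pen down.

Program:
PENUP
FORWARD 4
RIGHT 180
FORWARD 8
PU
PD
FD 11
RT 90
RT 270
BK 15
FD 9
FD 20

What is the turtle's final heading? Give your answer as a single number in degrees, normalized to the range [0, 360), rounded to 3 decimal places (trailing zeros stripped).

Answer: 225

Derivation:
Executing turtle program step by step:
Start: pos=(2,-7), heading=45, pen down
PU: pen up
FD 4: (2,-7) -> (4.828,-4.172) [heading=45, move]
RT 180: heading 45 -> 225
FD 8: (4.828,-4.172) -> (-0.828,-9.828) [heading=225, move]
PU: pen up
PD: pen down
FD 11: (-0.828,-9.828) -> (-8.607,-17.607) [heading=225, draw]
RT 90: heading 225 -> 135
RT 270: heading 135 -> 225
BK 15: (-8.607,-17.607) -> (2,-7) [heading=225, draw]
FD 9: (2,-7) -> (-4.364,-13.364) [heading=225, draw]
FD 20: (-4.364,-13.364) -> (-18.506,-27.506) [heading=225, draw]
Final: pos=(-18.506,-27.506), heading=225, 4 segment(s) drawn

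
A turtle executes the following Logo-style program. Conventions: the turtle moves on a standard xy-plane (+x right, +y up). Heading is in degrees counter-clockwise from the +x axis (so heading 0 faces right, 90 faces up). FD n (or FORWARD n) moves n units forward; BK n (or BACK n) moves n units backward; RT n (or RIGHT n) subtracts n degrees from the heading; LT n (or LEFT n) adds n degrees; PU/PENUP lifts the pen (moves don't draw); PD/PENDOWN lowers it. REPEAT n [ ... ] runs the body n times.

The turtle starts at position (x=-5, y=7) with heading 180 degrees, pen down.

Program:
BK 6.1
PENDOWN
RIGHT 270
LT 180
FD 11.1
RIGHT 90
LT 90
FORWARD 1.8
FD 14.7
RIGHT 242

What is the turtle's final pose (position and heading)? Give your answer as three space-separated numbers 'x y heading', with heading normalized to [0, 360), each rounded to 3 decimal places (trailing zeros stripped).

Answer: 1.1 34.6 208

Derivation:
Executing turtle program step by step:
Start: pos=(-5,7), heading=180, pen down
BK 6.1: (-5,7) -> (1.1,7) [heading=180, draw]
PD: pen down
RT 270: heading 180 -> 270
LT 180: heading 270 -> 90
FD 11.1: (1.1,7) -> (1.1,18.1) [heading=90, draw]
RT 90: heading 90 -> 0
LT 90: heading 0 -> 90
FD 1.8: (1.1,18.1) -> (1.1,19.9) [heading=90, draw]
FD 14.7: (1.1,19.9) -> (1.1,34.6) [heading=90, draw]
RT 242: heading 90 -> 208
Final: pos=(1.1,34.6), heading=208, 4 segment(s) drawn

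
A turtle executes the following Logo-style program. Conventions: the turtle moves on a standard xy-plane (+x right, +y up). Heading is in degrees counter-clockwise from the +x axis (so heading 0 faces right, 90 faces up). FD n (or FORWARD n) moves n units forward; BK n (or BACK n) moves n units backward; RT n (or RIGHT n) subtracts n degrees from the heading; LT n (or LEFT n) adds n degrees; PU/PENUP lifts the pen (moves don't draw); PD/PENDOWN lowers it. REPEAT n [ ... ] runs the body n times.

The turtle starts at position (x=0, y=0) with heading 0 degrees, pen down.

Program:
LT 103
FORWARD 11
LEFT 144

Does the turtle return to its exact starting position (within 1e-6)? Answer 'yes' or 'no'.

Answer: no

Derivation:
Executing turtle program step by step:
Start: pos=(0,0), heading=0, pen down
LT 103: heading 0 -> 103
FD 11: (0,0) -> (-2.474,10.718) [heading=103, draw]
LT 144: heading 103 -> 247
Final: pos=(-2.474,10.718), heading=247, 1 segment(s) drawn

Start position: (0, 0)
Final position: (-2.474, 10.718)
Distance = 11; >= 1e-6 -> NOT closed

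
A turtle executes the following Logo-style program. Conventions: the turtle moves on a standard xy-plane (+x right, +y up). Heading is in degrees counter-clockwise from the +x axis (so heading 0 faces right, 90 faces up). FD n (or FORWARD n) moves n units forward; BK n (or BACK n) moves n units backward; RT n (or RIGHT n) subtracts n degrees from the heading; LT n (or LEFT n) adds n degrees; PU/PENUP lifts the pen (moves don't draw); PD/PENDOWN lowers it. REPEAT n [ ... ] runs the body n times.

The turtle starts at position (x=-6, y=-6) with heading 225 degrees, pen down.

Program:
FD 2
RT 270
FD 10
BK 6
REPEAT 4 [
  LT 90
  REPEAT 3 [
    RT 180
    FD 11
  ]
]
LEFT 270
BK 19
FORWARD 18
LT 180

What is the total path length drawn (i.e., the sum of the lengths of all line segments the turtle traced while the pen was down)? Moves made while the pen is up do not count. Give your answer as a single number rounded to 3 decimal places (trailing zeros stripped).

Answer: 187

Derivation:
Executing turtle program step by step:
Start: pos=(-6,-6), heading=225, pen down
FD 2: (-6,-6) -> (-7.414,-7.414) [heading=225, draw]
RT 270: heading 225 -> 315
FD 10: (-7.414,-7.414) -> (-0.343,-14.485) [heading=315, draw]
BK 6: (-0.343,-14.485) -> (-4.586,-10.243) [heading=315, draw]
REPEAT 4 [
  -- iteration 1/4 --
  LT 90: heading 315 -> 45
  REPEAT 3 [
    -- iteration 1/3 --
    RT 180: heading 45 -> 225
    FD 11: (-4.586,-10.243) -> (-12.364,-18.021) [heading=225, draw]
    -- iteration 2/3 --
    RT 180: heading 225 -> 45
    FD 11: (-12.364,-18.021) -> (-4.586,-10.243) [heading=45, draw]
    -- iteration 3/3 --
    RT 180: heading 45 -> 225
    FD 11: (-4.586,-10.243) -> (-12.364,-18.021) [heading=225, draw]
  ]
  -- iteration 2/4 --
  LT 90: heading 225 -> 315
  REPEAT 3 [
    -- iteration 1/3 --
    RT 180: heading 315 -> 135
    FD 11: (-12.364,-18.021) -> (-20.142,-10.243) [heading=135, draw]
    -- iteration 2/3 --
    RT 180: heading 135 -> 315
    FD 11: (-20.142,-10.243) -> (-12.364,-18.021) [heading=315, draw]
    -- iteration 3/3 --
    RT 180: heading 315 -> 135
    FD 11: (-12.364,-18.021) -> (-20.142,-10.243) [heading=135, draw]
  ]
  -- iteration 3/4 --
  LT 90: heading 135 -> 225
  REPEAT 3 [
    -- iteration 1/3 --
    RT 180: heading 225 -> 45
    FD 11: (-20.142,-10.243) -> (-12.364,-2.464) [heading=45, draw]
    -- iteration 2/3 --
    RT 180: heading 45 -> 225
    FD 11: (-12.364,-2.464) -> (-20.142,-10.243) [heading=225, draw]
    -- iteration 3/3 --
    RT 180: heading 225 -> 45
    FD 11: (-20.142,-10.243) -> (-12.364,-2.464) [heading=45, draw]
  ]
  -- iteration 4/4 --
  LT 90: heading 45 -> 135
  REPEAT 3 [
    -- iteration 1/3 --
    RT 180: heading 135 -> 315
    FD 11: (-12.364,-2.464) -> (-4.586,-10.243) [heading=315, draw]
    -- iteration 2/3 --
    RT 180: heading 315 -> 135
    FD 11: (-4.586,-10.243) -> (-12.364,-2.464) [heading=135, draw]
    -- iteration 3/3 --
    RT 180: heading 135 -> 315
    FD 11: (-12.364,-2.464) -> (-4.586,-10.243) [heading=315, draw]
  ]
]
LT 270: heading 315 -> 225
BK 19: (-4.586,-10.243) -> (8.849,3.192) [heading=225, draw]
FD 18: (8.849,3.192) -> (-3.879,-9.536) [heading=225, draw]
LT 180: heading 225 -> 45
Final: pos=(-3.879,-9.536), heading=45, 17 segment(s) drawn

Segment lengths:
  seg 1: (-6,-6) -> (-7.414,-7.414), length = 2
  seg 2: (-7.414,-7.414) -> (-0.343,-14.485), length = 10
  seg 3: (-0.343,-14.485) -> (-4.586,-10.243), length = 6
  seg 4: (-4.586,-10.243) -> (-12.364,-18.021), length = 11
  seg 5: (-12.364,-18.021) -> (-4.586,-10.243), length = 11
  seg 6: (-4.586,-10.243) -> (-12.364,-18.021), length = 11
  seg 7: (-12.364,-18.021) -> (-20.142,-10.243), length = 11
  seg 8: (-20.142,-10.243) -> (-12.364,-18.021), length = 11
  seg 9: (-12.364,-18.021) -> (-20.142,-10.243), length = 11
  seg 10: (-20.142,-10.243) -> (-12.364,-2.464), length = 11
  seg 11: (-12.364,-2.464) -> (-20.142,-10.243), length = 11
  seg 12: (-20.142,-10.243) -> (-12.364,-2.464), length = 11
  seg 13: (-12.364,-2.464) -> (-4.586,-10.243), length = 11
  seg 14: (-4.586,-10.243) -> (-12.364,-2.464), length = 11
  seg 15: (-12.364,-2.464) -> (-4.586,-10.243), length = 11
  seg 16: (-4.586,-10.243) -> (8.849,3.192), length = 19
  seg 17: (8.849,3.192) -> (-3.879,-9.536), length = 18
Total = 187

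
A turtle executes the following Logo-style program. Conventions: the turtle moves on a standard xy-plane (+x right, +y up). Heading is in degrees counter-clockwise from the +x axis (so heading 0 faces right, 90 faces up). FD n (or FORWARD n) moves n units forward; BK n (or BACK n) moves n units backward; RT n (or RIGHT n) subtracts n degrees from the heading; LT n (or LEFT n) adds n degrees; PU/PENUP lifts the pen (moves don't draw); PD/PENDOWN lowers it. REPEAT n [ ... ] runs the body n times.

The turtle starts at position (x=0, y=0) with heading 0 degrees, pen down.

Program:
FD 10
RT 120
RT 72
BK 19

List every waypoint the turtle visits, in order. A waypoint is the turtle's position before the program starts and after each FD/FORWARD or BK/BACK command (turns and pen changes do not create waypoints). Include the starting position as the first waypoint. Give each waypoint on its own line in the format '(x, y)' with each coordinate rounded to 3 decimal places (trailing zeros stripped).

Executing turtle program step by step:
Start: pos=(0,0), heading=0, pen down
FD 10: (0,0) -> (10,0) [heading=0, draw]
RT 120: heading 0 -> 240
RT 72: heading 240 -> 168
BK 19: (10,0) -> (28.585,-3.95) [heading=168, draw]
Final: pos=(28.585,-3.95), heading=168, 2 segment(s) drawn
Waypoints (3 total):
(0, 0)
(10, 0)
(28.585, -3.95)

Answer: (0, 0)
(10, 0)
(28.585, -3.95)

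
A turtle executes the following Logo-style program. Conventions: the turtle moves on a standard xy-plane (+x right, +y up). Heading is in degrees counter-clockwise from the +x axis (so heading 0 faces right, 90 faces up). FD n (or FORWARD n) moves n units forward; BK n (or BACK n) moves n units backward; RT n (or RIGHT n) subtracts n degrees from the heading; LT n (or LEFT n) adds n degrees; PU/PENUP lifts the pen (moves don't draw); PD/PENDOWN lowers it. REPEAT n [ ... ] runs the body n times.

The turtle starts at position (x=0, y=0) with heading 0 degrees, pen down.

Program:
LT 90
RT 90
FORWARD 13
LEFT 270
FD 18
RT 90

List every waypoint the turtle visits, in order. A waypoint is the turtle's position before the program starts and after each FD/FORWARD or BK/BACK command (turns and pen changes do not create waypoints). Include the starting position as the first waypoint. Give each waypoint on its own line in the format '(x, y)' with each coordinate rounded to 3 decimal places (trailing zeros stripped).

Answer: (0, 0)
(13, 0)
(13, -18)

Derivation:
Executing turtle program step by step:
Start: pos=(0,0), heading=0, pen down
LT 90: heading 0 -> 90
RT 90: heading 90 -> 0
FD 13: (0,0) -> (13,0) [heading=0, draw]
LT 270: heading 0 -> 270
FD 18: (13,0) -> (13,-18) [heading=270, draw]
RT 90: heading 270 -> 180
Final: pos=(13,-18), heading=180, 2 segment(s) drawn
Waypoints (3 total):
(0, 0)
(13, 0)
(13, -18)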